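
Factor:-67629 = -3^1*22543^1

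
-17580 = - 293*60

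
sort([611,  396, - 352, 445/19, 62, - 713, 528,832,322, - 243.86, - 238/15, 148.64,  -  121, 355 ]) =[ - 713,-352,-243.86, - 121, - 238/15, 445/19, 62, 148.64,322,355,  396, 528, 611, 832 ] 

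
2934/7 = 2934/7 = 419.14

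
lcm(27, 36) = 108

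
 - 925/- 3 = 925/3 = 308.33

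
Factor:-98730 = -2^1 *3^2*5^1*1097^1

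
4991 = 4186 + 805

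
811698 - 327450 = 484248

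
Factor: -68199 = - 3^1*127^1*179^1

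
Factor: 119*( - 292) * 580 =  - 2^4*5^1*7^1  *17^1*29^1 * 73^1 = - 20153840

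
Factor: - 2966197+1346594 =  - 1619603^1 = -  1619603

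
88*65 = 5720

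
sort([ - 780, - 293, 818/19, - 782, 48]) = [ - 782, - 780,  -  293,  818/19 , 48]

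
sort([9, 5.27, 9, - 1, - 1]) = [ - 1, - 1, 5.27, 9, 9]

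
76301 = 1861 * 41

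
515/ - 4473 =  - 515/4473 = - 0.12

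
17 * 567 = 9639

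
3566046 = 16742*213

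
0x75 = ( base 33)3I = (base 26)4d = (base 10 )117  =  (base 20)5H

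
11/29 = 11/29 = 0.38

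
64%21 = 1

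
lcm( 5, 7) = 35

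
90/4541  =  90/4541 = 0.02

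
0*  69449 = 0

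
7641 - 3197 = 4444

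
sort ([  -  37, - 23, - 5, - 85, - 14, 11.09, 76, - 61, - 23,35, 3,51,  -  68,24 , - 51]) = [  -  85, - 68, - 61, - 51, - 37, - 23,-23, - 14, - 5,3, 11.09,24, 35, 51, 76]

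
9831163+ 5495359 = 15326522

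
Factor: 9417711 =3^1 * 17^1 *19^1 * 9719^1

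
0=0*24114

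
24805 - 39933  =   - 15128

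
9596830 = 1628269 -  - 7968561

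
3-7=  - 4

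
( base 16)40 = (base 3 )2101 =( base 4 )1000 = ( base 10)64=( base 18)3A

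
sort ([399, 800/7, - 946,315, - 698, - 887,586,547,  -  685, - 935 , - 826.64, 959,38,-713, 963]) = [ - 946, - 935,-887,-826.64, - 713, - 698, - 685,38,800/7, 315, 399, 547,586,959, 963 ]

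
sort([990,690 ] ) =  [ 690 , 990 ] 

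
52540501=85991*611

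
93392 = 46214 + 47178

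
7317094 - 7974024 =-656930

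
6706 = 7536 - 830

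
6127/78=6127/78 =78.55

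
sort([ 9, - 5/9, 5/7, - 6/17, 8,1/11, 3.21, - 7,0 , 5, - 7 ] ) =[ - 7, - 7, - 5/9, - 6/17, 0, 1/11, 5/7, 3.21,  5, 8, 9]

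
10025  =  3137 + 6888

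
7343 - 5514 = 1829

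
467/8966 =467/8966 = 0.05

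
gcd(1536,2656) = 32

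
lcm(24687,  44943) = 1752777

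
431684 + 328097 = 759781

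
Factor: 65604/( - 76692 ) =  - 71^1*83^(-1 ) = -  71/83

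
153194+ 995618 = 1148812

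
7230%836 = 542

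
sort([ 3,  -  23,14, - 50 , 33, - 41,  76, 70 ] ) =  [ - 50,- 41,  -  23,3, 14,33, 70,  76]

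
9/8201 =9/8201 = 0.00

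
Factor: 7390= 2^1 * 5^1*739^1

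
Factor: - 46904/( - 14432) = 13/4 = 2^( - 2 )  *13^1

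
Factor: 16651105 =5^1*43^1*77447^1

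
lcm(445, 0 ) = 0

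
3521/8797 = 3521/8797 = 0.40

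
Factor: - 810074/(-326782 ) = 109^ (  -  1)*1499^ (- 1 )*405037^1 = 405037/163391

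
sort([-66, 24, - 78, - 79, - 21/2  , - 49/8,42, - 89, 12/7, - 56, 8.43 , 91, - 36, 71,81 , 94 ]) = [ - 89, - 79, - 78, -66, - 56 ,-36, - 21/2,  -  49/8,12/7, 8.43,  24, 42, 71, 81, 91,94]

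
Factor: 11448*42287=2^3*3^3 *7^2*53^1*863^1 = 484101576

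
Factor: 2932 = 2^2*733^1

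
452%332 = 120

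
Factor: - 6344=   -  2^3*13^1*61^1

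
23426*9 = 210834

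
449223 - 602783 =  - 153560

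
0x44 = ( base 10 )68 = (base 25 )2I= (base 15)48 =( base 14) 4c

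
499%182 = 135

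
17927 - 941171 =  - 923244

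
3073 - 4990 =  -1917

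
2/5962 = 1/2981 = 0.00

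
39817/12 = 39817/12  =  3318.08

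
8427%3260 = 1907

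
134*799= 107066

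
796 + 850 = 1646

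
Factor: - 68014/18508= - 2^(- 1)* 7^(-1 )*31^1*661^( - 1)* 1097^1 = - 34007/9254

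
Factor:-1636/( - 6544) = 2^( -2) = 1/4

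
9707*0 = 0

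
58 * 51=2958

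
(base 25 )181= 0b1100111010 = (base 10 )826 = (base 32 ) PQ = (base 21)1I7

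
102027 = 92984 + 9043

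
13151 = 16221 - 3070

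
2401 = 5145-2744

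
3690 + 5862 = 9552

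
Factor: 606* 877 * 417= 2^1* 3^2 *101^1*139^1 *877^1 = 221619654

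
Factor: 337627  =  337627^1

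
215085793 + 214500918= 429586711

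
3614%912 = 878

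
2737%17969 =2737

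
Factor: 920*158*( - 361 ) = - 52474960  =  - 2^4*5^1*19^2 * 23^1*79^1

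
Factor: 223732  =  2^2*55933^1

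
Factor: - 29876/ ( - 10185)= 2^2*3^( - 1)*5^(  -  1)*11^1 = 44/15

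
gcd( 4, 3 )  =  1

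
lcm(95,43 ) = 4085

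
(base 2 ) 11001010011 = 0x653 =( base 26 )2a7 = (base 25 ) 2ej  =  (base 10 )1619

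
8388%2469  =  981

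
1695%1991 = 1695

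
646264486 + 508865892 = 1155130378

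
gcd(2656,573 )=1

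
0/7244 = 0 = 0.00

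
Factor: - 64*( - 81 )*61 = 2^6*3^4*61^1 = 316224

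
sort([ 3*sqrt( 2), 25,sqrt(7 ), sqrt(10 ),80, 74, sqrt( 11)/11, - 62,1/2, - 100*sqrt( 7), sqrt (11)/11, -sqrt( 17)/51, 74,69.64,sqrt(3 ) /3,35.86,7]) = [-100*sqrt(7), - 62,  -  sqrt( 17)/51, sqrt(11)/11,sqrt( 11)/11,1/2, sqrt (3)/3, sqrt(7) , sqrt( 10),3*sqrt( 2),7,25 , 35.86, 69.64,74, 74,80 ] 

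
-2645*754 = -1994330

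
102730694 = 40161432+62569262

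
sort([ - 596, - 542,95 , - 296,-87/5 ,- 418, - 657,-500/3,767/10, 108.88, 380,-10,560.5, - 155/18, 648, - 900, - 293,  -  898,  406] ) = [ - 900,-898, - 657, - 596, - 542, - 418,-296, -293, - 500/3 , - 87/5, - 10, - 155/18 , 767/10, 95, 108.88,380,  406, 560.5,648 ] 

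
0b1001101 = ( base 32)2d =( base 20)3h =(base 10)77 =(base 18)45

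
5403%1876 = 1651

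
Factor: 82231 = 82231^1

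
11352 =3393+7959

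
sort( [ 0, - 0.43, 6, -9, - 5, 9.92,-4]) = [  -  9, - 5, - 4, - 0.43,0,  6, 9.92]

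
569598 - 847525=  - 277927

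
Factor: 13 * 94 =2^1*13^1*47^1 =1222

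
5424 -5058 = 366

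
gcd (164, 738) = 82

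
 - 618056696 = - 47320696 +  - 570736000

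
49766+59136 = 108902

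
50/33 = 1 + 17/33= 1.52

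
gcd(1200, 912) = 48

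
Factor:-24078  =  -2^1*3^1 * 4013^1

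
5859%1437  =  111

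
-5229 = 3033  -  8262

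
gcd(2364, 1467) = 3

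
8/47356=2/11839= 0.00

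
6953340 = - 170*( - 40902 )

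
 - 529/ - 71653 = 529/71653 = 0.01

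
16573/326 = 50 + 273/326= 50.84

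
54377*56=3045112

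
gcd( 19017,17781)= 3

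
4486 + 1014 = 5500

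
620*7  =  4340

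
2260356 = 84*26909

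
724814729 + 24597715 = 749412444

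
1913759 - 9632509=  - 7718750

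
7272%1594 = 896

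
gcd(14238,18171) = 9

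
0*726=0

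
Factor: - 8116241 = -7^1*1159463^1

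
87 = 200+-113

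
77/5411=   11/773= 0.01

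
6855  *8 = 54840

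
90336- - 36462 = 126798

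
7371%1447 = 136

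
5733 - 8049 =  - 2316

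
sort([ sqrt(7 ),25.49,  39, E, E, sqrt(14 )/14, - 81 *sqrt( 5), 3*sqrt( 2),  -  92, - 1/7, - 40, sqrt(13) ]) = [ - 81*sqrt( 5),-92, - 40 , - 1/7,sqrt(14)/14, sqrt( 7),E, E, sqrt(13), 3*sqrt(2 ),25.49,39]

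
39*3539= 138021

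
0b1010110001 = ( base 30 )mt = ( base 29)nm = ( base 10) 689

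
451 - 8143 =-7692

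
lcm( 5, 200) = 200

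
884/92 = 9 + 14/23 = 9.61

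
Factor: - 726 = -2^1* 3^1 * 11^2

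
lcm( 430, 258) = 1290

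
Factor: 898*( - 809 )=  -726482 = - 2^1*449^1*809^1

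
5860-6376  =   - 516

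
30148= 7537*4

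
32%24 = 8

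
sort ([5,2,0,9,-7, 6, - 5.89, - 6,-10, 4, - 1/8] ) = [ - 10, - 7, - 6, - 5.89, - 1/8,0,2,4,5, 6, 9 ] 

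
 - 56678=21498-78176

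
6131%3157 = 2974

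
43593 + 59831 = 103424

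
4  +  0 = 4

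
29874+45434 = 75308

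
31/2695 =31/2695 = 0.01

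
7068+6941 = 14009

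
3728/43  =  86+30/43  =  86.70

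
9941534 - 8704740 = 1236794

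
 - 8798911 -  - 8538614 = -260297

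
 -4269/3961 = -4269/3961 = - 1.08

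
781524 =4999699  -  4218175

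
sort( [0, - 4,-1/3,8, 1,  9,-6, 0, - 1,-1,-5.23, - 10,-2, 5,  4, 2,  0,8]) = [ -10,  -  6, - 5.23,  -  4, - 2 , - 1, - 1 ,-1/3,0,0,  0,1, 2,4, 5, 8,8,9]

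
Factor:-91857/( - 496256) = 2^(-7)*3^1*67^1*457^1*3877^ (  -  1) 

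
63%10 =3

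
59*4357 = 257063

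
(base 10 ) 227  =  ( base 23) 9K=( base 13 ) 146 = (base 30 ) 7H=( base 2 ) 11100011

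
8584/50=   171 + 17/25 = 171.68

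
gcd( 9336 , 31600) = 8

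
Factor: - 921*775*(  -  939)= 3^2*5^2*31^1*307^1*313^1  =  670234725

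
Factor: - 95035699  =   - 11^2*241^1 * 3259^1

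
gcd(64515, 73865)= 935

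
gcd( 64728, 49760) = 8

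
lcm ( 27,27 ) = 27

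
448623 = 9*49847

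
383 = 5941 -5558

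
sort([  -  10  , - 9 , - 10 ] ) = [ - 10, - 10,-9 ] 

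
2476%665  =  481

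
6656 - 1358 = 5298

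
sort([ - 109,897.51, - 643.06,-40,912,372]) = [-643.06, - 109 , - 40, 372, 897.51,912]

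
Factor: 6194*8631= 53460414 = 2^1*3^2*7^1 *19^1*137^1*163^1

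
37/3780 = 37/3780 = 0.01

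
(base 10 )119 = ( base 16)77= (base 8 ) 167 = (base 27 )4b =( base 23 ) 54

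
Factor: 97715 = 5^1*19543^1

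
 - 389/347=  - 389/347 = - 1.12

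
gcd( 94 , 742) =2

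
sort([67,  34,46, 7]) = [7,34,  46, 67]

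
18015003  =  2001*9003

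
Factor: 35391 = 3^1*47^1*251^1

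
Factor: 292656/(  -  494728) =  - 2^1 * 3^1 * 7^1*71^(  -  1) = -42/71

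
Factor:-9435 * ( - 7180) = 2^2*3^1*5^2*17^1*37^1 * 359^1 = 67743300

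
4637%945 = 857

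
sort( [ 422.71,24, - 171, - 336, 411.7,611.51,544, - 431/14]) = [-336, - 171, - 431/14,24, 411.7 , 422.71,544,611.51]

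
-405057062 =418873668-823930730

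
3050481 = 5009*609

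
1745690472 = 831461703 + 914228769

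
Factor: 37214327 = 37214327^1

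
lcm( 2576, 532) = 48944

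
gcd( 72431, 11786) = 1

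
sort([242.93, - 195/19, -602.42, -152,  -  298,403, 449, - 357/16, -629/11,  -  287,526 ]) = [ - 602.42,-298, -287, - 152, - 629/11, - 357/16, - 195/19,242.93, 403, 449, 526 ] 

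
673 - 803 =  - 130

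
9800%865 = 285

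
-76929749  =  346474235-423403984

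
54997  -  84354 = -29357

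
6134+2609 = 8743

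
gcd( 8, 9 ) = 1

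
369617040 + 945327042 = 1314944082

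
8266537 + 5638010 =13904547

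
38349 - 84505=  - 46156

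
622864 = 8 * 77858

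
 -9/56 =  - 1+47/56 = - 0.16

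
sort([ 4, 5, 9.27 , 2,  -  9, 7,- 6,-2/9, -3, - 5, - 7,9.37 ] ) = [-9,-7,- 6, - 5, - 3,- 2/9, 2, 4, 5, 7, 9.27,9.37 ]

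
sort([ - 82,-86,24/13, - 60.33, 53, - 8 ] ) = [ - 86, - 82, - 60.33, - 8, 24/13 , 53]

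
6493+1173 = 7666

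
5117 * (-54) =-276318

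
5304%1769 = 1766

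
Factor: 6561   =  3^8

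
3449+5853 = 9302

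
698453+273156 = 971609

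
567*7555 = 4283685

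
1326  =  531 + 795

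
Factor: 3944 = 2^3* 17^1*29^1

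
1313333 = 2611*503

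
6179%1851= 626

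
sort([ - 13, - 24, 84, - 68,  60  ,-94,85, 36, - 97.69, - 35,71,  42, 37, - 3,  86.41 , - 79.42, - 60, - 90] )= [ - 97.69, - 94, - 90,  -  79.42,- 68, - 60, - 35, - 24, - 13, - 3, 36, 37,  42, 60, 71,  84,85,86.41 ] 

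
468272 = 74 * 6328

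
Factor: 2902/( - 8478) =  - 1451/4239 = - 3^( - 3)*157^( - 1 )* 1451^1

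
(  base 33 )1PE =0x788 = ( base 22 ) 3le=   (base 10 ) 1928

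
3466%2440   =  1026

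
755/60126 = 755/60126 = 0.01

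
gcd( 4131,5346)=243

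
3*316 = 948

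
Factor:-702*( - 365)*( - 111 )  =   - 2^1*3^4*5^1*13^1*37^1*73^1= - 28441530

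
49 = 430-381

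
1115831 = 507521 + 608310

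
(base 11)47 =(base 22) 27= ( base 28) 1N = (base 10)51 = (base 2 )110011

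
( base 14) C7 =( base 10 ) 175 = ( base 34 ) 55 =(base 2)10101111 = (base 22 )7l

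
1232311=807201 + 425110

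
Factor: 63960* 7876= 2^5*3^1 *5^1 * 11^1* 13^1*41^1*179^1 = 503748960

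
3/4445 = 3/4445 = 0.00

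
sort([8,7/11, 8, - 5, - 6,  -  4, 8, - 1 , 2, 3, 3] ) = [ - 6 , - 5,  -  4, - 1, 7/11, 2, 3, 3,  8, 8, 8] 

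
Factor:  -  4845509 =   -  331^1*14639^1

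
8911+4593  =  13504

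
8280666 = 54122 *153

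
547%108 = 7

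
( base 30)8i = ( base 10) 258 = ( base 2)100000010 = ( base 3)100120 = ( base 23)B5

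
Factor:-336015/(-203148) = 655/396  =  2^( - 2)*3^ ( - 2)*5^1*11^( - 1 )*131^1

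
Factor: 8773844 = 2^2*97^1* 22613^1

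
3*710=2130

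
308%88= 44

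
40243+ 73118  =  113361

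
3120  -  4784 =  - 1664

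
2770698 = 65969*42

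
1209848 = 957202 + 252646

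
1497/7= 213+6/7 = 213.86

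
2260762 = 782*2891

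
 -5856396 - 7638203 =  - 13494599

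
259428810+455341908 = 714770718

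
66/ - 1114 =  - 33/557 = - 0.06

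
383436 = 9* 42604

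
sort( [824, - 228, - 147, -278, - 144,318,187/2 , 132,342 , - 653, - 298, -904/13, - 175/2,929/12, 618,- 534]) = [ - 653 , - 534, - 298, - 278, - 228,-147, - 144, - 175/2,-904/13, 929/12, 187/2,  132,318, 342,618,824 ] 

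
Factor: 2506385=5^1*7^1*19^1*3769^1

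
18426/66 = 279 + 2/11 = 279.18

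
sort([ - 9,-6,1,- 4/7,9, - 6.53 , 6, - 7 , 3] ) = [ - 9, - 7, - 6.53,- 6,-4/7, 1,  3,6, 9]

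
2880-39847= - 36967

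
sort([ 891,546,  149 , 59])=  [ 59,149,546, 891]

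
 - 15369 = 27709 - 43078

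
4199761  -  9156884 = -4957123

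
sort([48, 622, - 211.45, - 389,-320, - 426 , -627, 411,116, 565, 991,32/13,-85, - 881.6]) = [ - 881.6, - 627 , - 426, - 389, - 320, - 211.45, - 85 , 32/13,48,116,411,  565,622,991 ]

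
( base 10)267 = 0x10b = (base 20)D7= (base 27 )9o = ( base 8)413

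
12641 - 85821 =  - 73180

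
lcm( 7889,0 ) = 0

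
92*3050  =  280600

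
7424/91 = 7424/91 = 81.58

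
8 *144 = 1152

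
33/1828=33/1828 = 0.02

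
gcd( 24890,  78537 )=1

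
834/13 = 64 + 2/13 = 64.15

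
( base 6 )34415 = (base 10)4907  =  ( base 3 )20201202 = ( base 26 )76j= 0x132b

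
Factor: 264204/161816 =369/226 = 2^(  -  1)*3^2*41^1*113^ ( - 1 ) 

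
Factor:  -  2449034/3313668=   -  2^( - 1)*3^ ( - 1 )*7^1*461^( - 1)*599^( - 1 )*174931^1 = -1224517/1656834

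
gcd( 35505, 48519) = 27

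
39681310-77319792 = -37638482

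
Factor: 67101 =3^1*22367^1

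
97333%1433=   1322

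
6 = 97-91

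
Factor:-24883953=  - 3^1*23^1*360637^1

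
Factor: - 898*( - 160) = 2^6*5^1 *449^1 = 143680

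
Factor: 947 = 947^1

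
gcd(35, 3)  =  1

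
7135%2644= 1847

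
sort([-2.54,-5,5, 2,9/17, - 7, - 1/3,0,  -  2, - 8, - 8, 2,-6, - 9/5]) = [ - 8,-8, - 7, - 6,-5, - 2.54, -2,-9/5, - 1/3, 0,9/17,2, 2,5]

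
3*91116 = 273348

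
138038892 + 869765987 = 1007804879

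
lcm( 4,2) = 4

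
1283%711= 572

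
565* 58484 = 33043460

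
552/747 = 184/249 = 0.74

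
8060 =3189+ 4871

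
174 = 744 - 570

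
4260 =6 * 710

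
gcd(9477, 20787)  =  39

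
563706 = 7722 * 73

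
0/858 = 0 = 0.00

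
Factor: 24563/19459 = 7^1*11^1*61^(-1) = 77/61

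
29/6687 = 29/6687 = 0.00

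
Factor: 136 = 2^3*17^1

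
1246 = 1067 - -179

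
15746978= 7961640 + 7785338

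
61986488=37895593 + 24090895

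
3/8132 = 3/8132 = 0.00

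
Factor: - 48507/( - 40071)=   19^( - 1) * 23^1  =  23/19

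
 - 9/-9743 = 9/9743=0.00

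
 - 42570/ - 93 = 457+ 23/31= 457.74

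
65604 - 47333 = 18271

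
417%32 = 1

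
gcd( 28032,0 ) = 28032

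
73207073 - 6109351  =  67097722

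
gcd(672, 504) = 168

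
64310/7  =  64310/7 =9187.14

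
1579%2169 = 1579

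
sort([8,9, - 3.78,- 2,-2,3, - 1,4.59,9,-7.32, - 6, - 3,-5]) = [ - 7.32,-6, - 5, - 3.78, - 3, - 2, - 2,-1, 3,4.59,8,9,9] 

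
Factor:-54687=-3^1*18229^1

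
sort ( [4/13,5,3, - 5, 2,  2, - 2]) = [  -  5, - 2,4/13,2,2,3 , 5 ] 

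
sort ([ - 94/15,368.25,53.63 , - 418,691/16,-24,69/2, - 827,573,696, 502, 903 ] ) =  [ -827, - 418, - 24, - 94/15, 69/2, 691/16,53.63, 368.25, 502,573, 696,903]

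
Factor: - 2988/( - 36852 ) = 3/37=   3^1*37^( - 1 )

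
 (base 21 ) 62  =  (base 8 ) 200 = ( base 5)1003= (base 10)128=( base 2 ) 10000000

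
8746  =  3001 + 5745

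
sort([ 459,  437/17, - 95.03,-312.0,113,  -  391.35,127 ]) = [ - 391.35,-312.0 , - 95.03,437/17,113,127,459] 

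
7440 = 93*80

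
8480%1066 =1018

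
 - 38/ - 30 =1 + 4/15 = 1.27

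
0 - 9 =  - 9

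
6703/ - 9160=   -  6703/9160 =- 0.73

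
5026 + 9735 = 14761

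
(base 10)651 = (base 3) 220010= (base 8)1213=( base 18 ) 203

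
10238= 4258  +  5980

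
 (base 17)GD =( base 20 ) E5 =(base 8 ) 435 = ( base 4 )10131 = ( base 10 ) 285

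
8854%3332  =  2190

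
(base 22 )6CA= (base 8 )6152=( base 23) 604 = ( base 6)22414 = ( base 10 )3178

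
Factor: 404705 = 5^1 * 7^1 * 31^1*373^1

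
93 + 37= 130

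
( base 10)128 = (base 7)242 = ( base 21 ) 62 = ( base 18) 72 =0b10000000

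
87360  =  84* 1040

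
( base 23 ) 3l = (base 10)90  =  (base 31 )2s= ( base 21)46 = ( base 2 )1011010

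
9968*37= 368816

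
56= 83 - 27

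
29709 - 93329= - 63620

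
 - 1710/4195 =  - 342/839 = -0.41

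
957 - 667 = 290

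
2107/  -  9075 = -1 + 6968/9075 = - 0.23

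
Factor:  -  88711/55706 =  - 551/346 = - 2^(  -  1)*19^1*29^1*173^( - 1)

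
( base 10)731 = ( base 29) P6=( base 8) 1333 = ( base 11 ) 605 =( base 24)16B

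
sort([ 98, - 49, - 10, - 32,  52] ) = [ - 49, - 32,  -  10, 52,  98]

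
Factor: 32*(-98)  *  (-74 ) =232064=   2^7*7^2 * 37^1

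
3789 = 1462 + 2327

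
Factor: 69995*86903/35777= 5^1*7^(- 1 )*19^( - 1)*43^2* 47^1*269^( - 1)*13999^1 =6082775485/35777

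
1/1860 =1/1860= 0.00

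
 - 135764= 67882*( - 2)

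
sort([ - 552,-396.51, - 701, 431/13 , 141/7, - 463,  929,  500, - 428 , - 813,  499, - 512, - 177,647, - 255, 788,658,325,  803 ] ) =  [ - 813, - 701, - 552,  -  512, - 463, - 428, - 396.51,  -  255,  -  177 , 141/7,431/13,325, 499,500, 647,658 , 788, 803, 929 ]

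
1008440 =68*14830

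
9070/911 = 9+871/911 = 9.96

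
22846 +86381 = 109227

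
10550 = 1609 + 8941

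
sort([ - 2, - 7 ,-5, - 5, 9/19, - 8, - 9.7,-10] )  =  [-10 ,-9.7, - 8,-7, - 5,-5, - 2, 9/19] 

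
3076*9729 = 29926404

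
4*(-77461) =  - 309844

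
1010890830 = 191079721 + 819811109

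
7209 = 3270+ 3939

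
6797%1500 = 797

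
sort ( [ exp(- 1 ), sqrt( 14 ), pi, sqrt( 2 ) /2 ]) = [ exp(  -  1 ) , sqrt(2) /2, pi,sqrt(14 ) ]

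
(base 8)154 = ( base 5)413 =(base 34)36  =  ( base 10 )108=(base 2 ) 1101100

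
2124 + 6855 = 8979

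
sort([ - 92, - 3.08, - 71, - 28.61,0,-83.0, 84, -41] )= [ - 92, - 83.0, - 71,- 41, - 28.61 , - 3.08,0, 84] 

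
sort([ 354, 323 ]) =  [323 , 354] 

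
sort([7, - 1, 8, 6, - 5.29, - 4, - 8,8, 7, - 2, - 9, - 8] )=[  -  9, - 8, -8,  -  5.29,  -  4, - 2, - 1, 6,  7,7, 8, 8 ]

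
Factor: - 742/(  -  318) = 3^(- 1 )*7^1=7/3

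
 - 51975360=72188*( - 720) 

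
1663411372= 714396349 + 949015023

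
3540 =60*59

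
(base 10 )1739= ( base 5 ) 23424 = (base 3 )2101102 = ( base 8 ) 3313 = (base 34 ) 1h5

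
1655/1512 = 1 + 143/1512 = 1.09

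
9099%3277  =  2545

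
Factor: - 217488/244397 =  - 2^4*3^1*19^( - 2)* 23^1*197^1 *677^( - 1)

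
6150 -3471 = 2679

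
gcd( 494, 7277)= 19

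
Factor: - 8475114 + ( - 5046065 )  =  -7^1*19^1*101663^1 =-  13521179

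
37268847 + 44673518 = 81942365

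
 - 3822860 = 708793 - 4531653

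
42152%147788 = 42152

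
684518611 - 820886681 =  - 136368070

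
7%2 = 1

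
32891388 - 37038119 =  - 4146731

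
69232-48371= 20861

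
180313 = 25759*7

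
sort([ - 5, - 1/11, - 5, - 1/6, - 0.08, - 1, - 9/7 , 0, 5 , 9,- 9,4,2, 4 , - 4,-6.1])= [ - 9, - 6.1, - 5, - 5, - 4, - 9/7, - 1,-1/6,-1/11,- 0.08,0, 2,  4,  4, 5, 9] 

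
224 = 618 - 394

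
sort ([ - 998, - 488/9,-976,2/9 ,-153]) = [  -  998,-976, - 153,-488/9,2/9] 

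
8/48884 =2/12221 = 0.00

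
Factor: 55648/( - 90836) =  - 2^3* 37^1*47^1*22709^( - 1) = - 13912/22709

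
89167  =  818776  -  729609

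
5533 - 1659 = 3874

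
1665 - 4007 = -2342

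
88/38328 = 11/4791 = 0.00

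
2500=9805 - 7305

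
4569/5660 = 4569/5660 =0.81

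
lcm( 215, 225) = 9675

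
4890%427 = 193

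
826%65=46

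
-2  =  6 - 8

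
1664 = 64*26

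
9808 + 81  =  9889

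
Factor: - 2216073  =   - 3^1*23^1*32117^1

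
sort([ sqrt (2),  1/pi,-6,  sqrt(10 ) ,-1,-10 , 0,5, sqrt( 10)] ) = [ - 10, - 6, - 1, 0,1/pi,sqrt(2)  ,  sqrt( 10 ),sqrt (10 ),  5]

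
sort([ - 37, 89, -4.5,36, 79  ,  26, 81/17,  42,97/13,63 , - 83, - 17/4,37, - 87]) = [ - 87, - 83,  -  37, -4.5,  -  17/4,81/17,97/13,26,36, 37, 42,63, 79, 89]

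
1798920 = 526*3420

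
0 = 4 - 4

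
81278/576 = 141 + 31/288 =141.11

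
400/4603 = 400/4603 = 0.09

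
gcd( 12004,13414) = 2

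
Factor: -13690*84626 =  - 2^2*5^1*17^1*19^1*37^2*131^1 = - 1158529940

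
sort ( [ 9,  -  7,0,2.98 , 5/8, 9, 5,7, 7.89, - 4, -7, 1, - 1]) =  [-7, - 7, -4, -1  ,  0,5/8, 1 , 2.98 , 5 , 7,7.89,9,  9 ]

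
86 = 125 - 39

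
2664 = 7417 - 4753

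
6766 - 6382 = 384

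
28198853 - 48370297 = -20171444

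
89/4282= 89/4282 = 0.02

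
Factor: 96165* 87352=2^3* 3^2*5^1*61^1*179^1*2137^1 = 8400205080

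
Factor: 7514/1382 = 3757/691 = 13^1*17^2*691^ ( - 1) 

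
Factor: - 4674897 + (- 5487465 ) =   -  2^1 * 3^1 * 7^1*17^1*43^1 * 331^1 = - 10162362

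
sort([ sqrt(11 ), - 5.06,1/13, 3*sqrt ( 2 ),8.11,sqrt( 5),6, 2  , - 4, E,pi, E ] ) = [ - 5.06, - 4, 1/13, 2,sqrt( 5),E, E,pi, sqrt (11),3 * sqrt(2), 6, 8.11] 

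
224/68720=14/4295 = 0.00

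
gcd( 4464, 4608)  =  144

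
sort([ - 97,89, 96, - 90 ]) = [ - 97, - 90,89,96 ]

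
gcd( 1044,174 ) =174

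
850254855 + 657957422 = 1508212277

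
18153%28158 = 18153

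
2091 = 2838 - 747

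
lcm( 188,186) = 17484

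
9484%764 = 316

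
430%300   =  130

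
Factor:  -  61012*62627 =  - 2^2*7^1*2179^1*62627^1 = - 3820998524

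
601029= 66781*9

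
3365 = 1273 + 2092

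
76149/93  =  818  +  25/31 = 818.81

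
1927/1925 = 1 + 2/1925 = 1.00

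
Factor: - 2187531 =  - 3^2*89^1*2731^1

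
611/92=611/92= 6.64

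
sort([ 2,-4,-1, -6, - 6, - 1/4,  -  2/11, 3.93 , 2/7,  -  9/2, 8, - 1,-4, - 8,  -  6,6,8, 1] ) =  [ - 8,- 6,-6,  -  6, - 9/2,  -  4, - 4, - 1,-1,-1/4, - 2/11,2/7, 1,2, 3.93,6,8, 8]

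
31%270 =31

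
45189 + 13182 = 58371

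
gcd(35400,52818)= 6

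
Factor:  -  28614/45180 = - 2^(-1 )*3^( - 1 )*5^( - 1 )*19^1 =- 19/30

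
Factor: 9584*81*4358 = 3383132832 = 2^5*3^4 *599^1*2179^1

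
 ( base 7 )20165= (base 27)6jb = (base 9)6642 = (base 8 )11442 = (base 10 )4898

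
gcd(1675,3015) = 335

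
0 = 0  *93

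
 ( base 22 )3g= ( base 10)82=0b1010010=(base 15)57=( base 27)31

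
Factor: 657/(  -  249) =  - 3^1*73^1*83^ ( - 1 ) = -219/83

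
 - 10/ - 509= 10/509 = 0.02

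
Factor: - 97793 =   -  19^1*5147^1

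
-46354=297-46651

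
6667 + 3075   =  9742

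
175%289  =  175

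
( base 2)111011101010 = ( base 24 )6F2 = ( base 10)3818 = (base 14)156a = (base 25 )62I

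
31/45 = 31/45 = 0.69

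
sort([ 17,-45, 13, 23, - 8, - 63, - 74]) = [ - 74,-63,-45, - 8, 13,  17, 23]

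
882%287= 21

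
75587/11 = 75587/11 = 6871.55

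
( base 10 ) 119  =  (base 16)77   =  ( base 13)92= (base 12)9B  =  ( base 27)4B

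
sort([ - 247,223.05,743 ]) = [ - 247,223.05,743] 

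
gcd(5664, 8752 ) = 16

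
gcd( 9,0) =9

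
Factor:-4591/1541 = -23^( - 1)*67^( - 1 )*4591^1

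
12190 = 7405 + 4785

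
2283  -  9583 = -7300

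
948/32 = 237/8 = 29.62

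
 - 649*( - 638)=414062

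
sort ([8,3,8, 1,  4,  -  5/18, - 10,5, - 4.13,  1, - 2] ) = [- 10, - 4.13, - 2, - 5/18,1,1, 3,4, 5,8,8]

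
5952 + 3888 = 9840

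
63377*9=570393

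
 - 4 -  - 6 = 2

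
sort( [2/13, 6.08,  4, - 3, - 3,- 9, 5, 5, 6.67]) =[ - 9, -3,-3, 2/13, 4,5 , 5,  6.08,  6.67 ]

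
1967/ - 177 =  - 1967/177=- 11.11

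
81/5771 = 81/5771 = 0.01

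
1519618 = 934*1627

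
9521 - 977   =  8544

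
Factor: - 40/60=  -  2^1*3^( - 1) = - 2/3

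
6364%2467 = 1430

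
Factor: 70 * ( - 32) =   -  2^6*5^1 * 7^1 = - 2240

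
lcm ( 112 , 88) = 1232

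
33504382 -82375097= - 48870715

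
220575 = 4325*51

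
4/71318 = 2/35659  =  0.00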